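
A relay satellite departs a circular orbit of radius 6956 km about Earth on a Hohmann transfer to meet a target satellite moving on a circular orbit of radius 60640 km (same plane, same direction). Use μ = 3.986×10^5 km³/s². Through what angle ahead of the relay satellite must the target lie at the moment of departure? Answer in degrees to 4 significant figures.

φ = 105.1°

The Hohmann ellipse has a_t = (r₁ + r₂)/2 = 33798 km.
Transfer time t = π√(a_t³/μ) = 30918 s.
The target's mean motion on its circular orbit is ω₂ = √(μ/r₂³) = 4.2280×10^-5 rad/s.
Angle swept by the target during transfer: ω₂·t = 1.3072 rad = 74.90°.
Arrival is 180° from departure on the ellipse, so φ = 180° − 74.90° = 105.1°.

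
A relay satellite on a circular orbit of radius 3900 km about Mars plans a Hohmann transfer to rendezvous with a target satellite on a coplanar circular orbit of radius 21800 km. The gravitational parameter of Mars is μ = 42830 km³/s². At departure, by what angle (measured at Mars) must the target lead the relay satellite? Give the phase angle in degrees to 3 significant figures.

Transfer-ellipse semi-major axis a_t = (r₁ + r₂)/2 = (3900 + 21800)/2 = 12850 km.
The half-period of the transfer ellipse is t = π√(a_t³/μ) = 22110 s.
Target angular speed ω₂ = √(μ/r₂³) = 6.430×10^-5 rad/s.
Angle swept by the target during transfer: ω₂·t = 1.4217 rad = 81.46°.
The relay satellite traverses 180° on the transfer ellipse, so the target must lead by 180° − 81.46° = 98.5°.

φ = 98.5°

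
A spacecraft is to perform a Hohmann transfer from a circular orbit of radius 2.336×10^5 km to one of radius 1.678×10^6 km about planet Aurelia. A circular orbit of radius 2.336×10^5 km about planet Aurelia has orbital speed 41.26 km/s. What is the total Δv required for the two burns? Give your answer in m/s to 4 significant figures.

From the circular-orbit relation v² = μ/r at r = 2.336×10^5 km: μ = v²r = (41.26)² × 2.336×10^5 = 3.97678×10^8 km³/s².
Transfer-ellipse semi-major axis a_t = (r₁ + r₂)/2 = (2.336×10^5 + 1.678×10^6)/2 = 9.558×10^5 km.
At r₁ the circular-orbit speed is v₁ = √(μ/r₁) = 41.26 km/s.
Transfer-orbit speed at r₁ (v² = μ(2/r − 1/a)): v_p = √[μ(2/r₁ − 1/a_t)] = 54.67 km/s.
First burn Δv₁ = |v_p − v₁| = 13.41 km/s.
Circular speed at r₂: v₂ = √(μ/r₂) = 15.395 km/s.
Transfer-orbit speed at r₂: v_a = √[μ(2/r₂ − 1/a_t)] = 7.6107 km/s.
Second burn Δv₂ = |v₂ − v_a| = 7.784 km/s.
Total Δv = Δv₁ + Δv₂ = 21.19 km/s.

Δv = 21190 m/s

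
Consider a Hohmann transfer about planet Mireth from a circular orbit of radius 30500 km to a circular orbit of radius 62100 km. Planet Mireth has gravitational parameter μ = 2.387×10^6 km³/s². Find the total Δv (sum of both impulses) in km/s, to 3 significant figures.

Δv = 2.57 km/s

The Hohmann ellipse has a_t = (r₁ + r₂)/2 = 46300 km.
Circular speed at r₁: v₁ = √(μ/r₁) = √(2.387×10^6/30500) = 8.84660 km/s.
Transfer-orbit speed at r₁ (v² = μ(2/r − 1/a)): v_p = √[μ(2/r₁ − 1/a_t)] = 10.2455 km/s.
First burn Δv₁ = |v_p − v₁| = 1.399 km/s.
Circular speed at r₂: v₂ = √(μ/r₂) = 6.200 km/s.
Transfer-orbit speed at r₂: v_a = √[μ(2/r₂ − 1/a_t)] = 5.032 km/s.
Second burn Δv₂ = |v₂ − v_a| = 1.168 km/s.
Total Δv = Δv₁ + Δv₂ = 2.567 km/s.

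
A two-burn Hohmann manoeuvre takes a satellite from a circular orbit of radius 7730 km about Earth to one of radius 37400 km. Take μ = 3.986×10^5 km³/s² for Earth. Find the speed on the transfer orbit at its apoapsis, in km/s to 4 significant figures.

The Hohmann ellipse has a_t = (r₁ + r₂)/2 = 22565 km.
At apoapsis, r = 37400 km.
Applying v² = μ(2/r − 1/a_t): v = 1.911 km/s.

v = 1.911 km/s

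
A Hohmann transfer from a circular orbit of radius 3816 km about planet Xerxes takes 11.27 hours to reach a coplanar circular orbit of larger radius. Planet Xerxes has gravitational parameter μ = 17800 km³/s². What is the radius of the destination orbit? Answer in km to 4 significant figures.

r₂ = 24930 km

Transfer time t = 11.27 hours = 40572 s, and t = π√(a_t³/μ).
So a_t = (μ t²/π²)^(1/3) = (17800 × (40572)² / π²)^(1/3) = 14372 km.
Since a_t = (r₁ + r₂)/2, r₂ = 2a_t − r₁ = 2×14372 − 3816 = 24928 km.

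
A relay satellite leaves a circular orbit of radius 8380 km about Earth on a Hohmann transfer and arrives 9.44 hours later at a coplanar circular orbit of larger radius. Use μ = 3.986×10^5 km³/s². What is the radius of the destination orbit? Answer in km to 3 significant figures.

Transfer time t = 9.44 hours = 33984 s, and t = π√(a_t³/μ).
So a_t = (μ t²/π²)^(1/3) = (3.986×10^5 × (33984)² / π²)^(1/3) = 35997 km.
Since a_t = (r₁ + r₂)/2, r₂ = 2a_t − r₁ = 2×35997 − 8380 = 63614 km.

r₂ = 63600 km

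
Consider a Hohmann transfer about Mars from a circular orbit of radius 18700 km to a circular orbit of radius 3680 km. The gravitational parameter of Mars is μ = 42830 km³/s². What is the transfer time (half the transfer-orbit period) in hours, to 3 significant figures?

Semi-major axis of the transfer orbit: a_t = (18700 + 3680)/2 = 11190 km.
By Kepler's third law the transfer-orbit period is T = 2π√(a_t³/μ), so t = T/2 = 17970 s.
Converting: 17970 s ÷ 3600 s/hour = 4.99 hours.

t = 4.99 hours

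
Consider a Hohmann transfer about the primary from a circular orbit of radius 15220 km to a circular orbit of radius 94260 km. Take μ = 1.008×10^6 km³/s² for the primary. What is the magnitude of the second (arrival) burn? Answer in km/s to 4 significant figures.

The Hohmann ellipse has a_t = (r₁ + r₂)/2 = 54740 km.
Circular speed at r = 94260 km: v_c = √(μ/r) = 3.270 km/s.
Transfer-orbit speed at the same r (vis-viva, a = a_t): v_t = √[μ(2/r − 1/a_t)] = 1.724 km/s.
Δv₂ = |v_t − v_c| = |1.724 − 3.270| = 1.546 km/s.

Δv₂ = 1.546 km/s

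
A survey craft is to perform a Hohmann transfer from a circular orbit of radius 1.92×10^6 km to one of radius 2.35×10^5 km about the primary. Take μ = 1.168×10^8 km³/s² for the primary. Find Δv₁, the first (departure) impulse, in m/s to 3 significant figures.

The Hohmann ellipse has a_t = (r₁ + r₂)/2 = 1.0775×10^6 km.
Circular speed at r = 1.920×10^6 km: v_c = √(μ/r) = 7.7996 km/s.
Vis-viva on the transfer ellipse at r = 1.920×10^6 km gives v_t = √[μ(2/r − 1/a_t)] = 3.6425 km/s.
Δv₁ = |v_t − v_c| = |3.6425 − 7.7996| = 4.157 km/s.

Δv₁ = 4160 m/s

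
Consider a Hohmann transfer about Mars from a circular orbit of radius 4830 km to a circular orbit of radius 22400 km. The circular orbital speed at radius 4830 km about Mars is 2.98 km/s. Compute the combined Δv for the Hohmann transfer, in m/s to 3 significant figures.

From the circular-orbit relation v² = μ/r at r = 4830 km: μ = v²r = (2.98)² × 4830 = 42892.3 km³/s².
Semi-major axis of the transfer orbit: a_t = (4830 + 22400)/2 = 13615 km.
At r₁ the circular-orbit speed is v₁ = √(μ/r₁) = 2.9800 km/s.
Transfer-orbit speed at r₁ (vis-viva equation): v_p = √[μ(2/r₁ − 1/a_t)] = 3.8224 km/s.
First burn Δv₁ = |v_p − v₁| = 0.8424 km/s.
Circular speed at r₂: v₂ = √(μ/r₂) = 1.3838 km/s.
Transfer-orbit speed at r₂: v_a = √[μ(2/r₂ − 1/a_t)] = 0.82420 km/s.
Second burn Δv₂ = |v₂ − v_a| = 0.5596 km/s.
Δv = Δv₁ + Δv₂ = 0.8424 + 0.5596 = 1.402 km/s.

Δv = 1400 m/s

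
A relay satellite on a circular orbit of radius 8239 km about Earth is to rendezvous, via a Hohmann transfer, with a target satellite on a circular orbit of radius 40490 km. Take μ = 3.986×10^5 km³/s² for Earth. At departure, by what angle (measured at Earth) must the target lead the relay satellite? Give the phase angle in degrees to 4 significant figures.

Transfer-ellipse semi-major axis a_t = (r₁ + r₂)/2 = (8239 + 40490)/2 = 24364.5 km.
Transfer time t = π√(a_t³/μ) = 18924 s.
The target's mean motion on its circular orbit is ω₂ = √(μ/r₂³) = 7.7490×10^-5 rad/s.
Angle swept by the target during transfer: ω₂·t = 1.4664 rad = 84.02°.
The relay satellite traverses 180° on the transfer ellipse, so the target must lead by 180° − 84.02° = 95.98°.

φ = 95.98°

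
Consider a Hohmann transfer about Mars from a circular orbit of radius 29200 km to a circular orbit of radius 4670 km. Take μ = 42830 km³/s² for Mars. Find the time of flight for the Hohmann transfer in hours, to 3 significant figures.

Transfer-ellipse semi-major axis a_t = (r₁ + r₂)/2 = (29200 + 4670)/2 = 16935 km.
Half the transfer-orbit period gives t = π√(a_t³/μ) = 33450 s.
Converting: 33450 s ÷ 3600 s/hour = 9.29 hours.

t = 9.29 hours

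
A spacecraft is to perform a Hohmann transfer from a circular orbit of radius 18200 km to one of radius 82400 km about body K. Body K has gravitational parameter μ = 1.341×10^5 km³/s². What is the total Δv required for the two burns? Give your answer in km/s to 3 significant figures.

The Hohmann ellipse has a_t = (r₁ + r₂)/2 = 50300 km.
At r₁ the circular-orbit speed is v₁ = √(μ/r₁) = 2.7144 km/s.
Transfer-orbit speed at r₁ (v² = μ(2/r − 1/a)): v_p = √[μ(2/r₁ − 1/a_t)] = 3.4742 km/s.
First burn Δv₁ = |v_p − v₁| = 0.7598 km/s.
At r₂, v₂ = √(μ/r₂) = 1.2757 km/s.
Transfer-orbit speed at r₂: v_a = √[μ(2/r₂ − 1/a_t)] = 0.76737 km/s.
Second burn Δv₂ = |v₂ − v_a| = 0.5083 km/s.
Δv = Δv₁ + Δv₂ = 0.7598 + 0.5083 = 1.268 km/s.

Δv = 1.27 km/s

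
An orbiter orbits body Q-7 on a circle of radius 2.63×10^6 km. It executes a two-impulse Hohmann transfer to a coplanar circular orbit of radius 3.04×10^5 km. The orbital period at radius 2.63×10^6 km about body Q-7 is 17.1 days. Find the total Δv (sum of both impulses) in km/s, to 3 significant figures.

Δv = 17.2 km/s

From Kepler's third law T² = 4π²r³/μ at r = 2.63×10^6 km, T = 17.1 days = 17.1 × 86400 s = 1.47744×10^6 s: μ = 4π²r³/T² = 3.29009×10^8 km³/s².
The Hohmann ellipse has a_t = (r₁ + r₂)/2 = 1.467×10^6 km.
At r₁ the circular-orbit speed is v₁ = √(μ/r₁) = 11.1847 km/s.
Transfer-orbit speed at r₁ (v² = μ(2/r − 1/a)): v_a = √[μ(2/r₁ − 1/a_t)] = 5.09152 km/s.
First burn Δv₁ = |v_a − v₁| = 6.093 km/s.
Circular speed at r₂: v₂ = √(μ/r₂) = 32.90 km/s.
Transfer-orbit speed at r₂: v_p = √[μ(2/r₂ − 1/a_t)] = 44.05 km/s.
Second burn Δv₂ = |v₂ − v_p| = 11.15 km/s.
Δv = Δv₁ + Δv₂ = 6.093 + 11.15 = 17.24 km/s.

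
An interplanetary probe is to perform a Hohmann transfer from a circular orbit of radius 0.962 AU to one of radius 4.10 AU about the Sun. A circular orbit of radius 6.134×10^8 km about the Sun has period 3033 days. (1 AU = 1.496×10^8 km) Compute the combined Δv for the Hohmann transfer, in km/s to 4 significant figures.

Δv = 13.92 km/s

From Kepler's third law T² = 4π²r³/μ at r = 6.134×10^8 km, T = 3033 days = 3033 × 86400 s = 2.620512×10^8 s: μ = 4π²r³/T² = 1.32684×10^11 km³/s².
In km: r₁ = 0.962 × 1.496×10^8 = 1.439152×10^8 km; r₂ = 4.10 × 1.496×10^8 = 6.1336×10^8 km.
Transfer-ellipse semi-major axis a_t = (r₁ + r₂)/2 = (1.439152×10^8 + 6.1336×10^8)/2 = 3.786376×10^8 km.
Circular speed at r₁: v₁ = √(μ/r₁) = √(1.32684×10^11/1.439152×10^8) = 30.364 km/s.
Transfer-orbit speed at r₁ (vis-viva): v_p = √[μ(2/r₁ − 1/a_t)] = 38.646 km/s.
First burn Δv₁ = |v_p − v₁| = 8.282 km/s.
Circular speed at r₂: v₂ = √(μ/r₂) = 14.708 km/s.
Transfer-orbit speed at r₂: v_a = √[μ(2/r₂ − 1/a_t)] = 9.0676 km/s.
Second burn Δv₂ = |v₂ − v_a| = 5.640 km/s.
Total Δv = Δv₁ + Δv₂ = 13.92 km/s.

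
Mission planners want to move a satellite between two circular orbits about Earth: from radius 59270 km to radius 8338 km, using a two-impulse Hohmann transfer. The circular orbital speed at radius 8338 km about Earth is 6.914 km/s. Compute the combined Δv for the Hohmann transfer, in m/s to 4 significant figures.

From the circular-orbit relation v² = μ/r at r = 8338 km: μ = v²r = (6.914)² × 8338 = 3.98585×10^5 km³/s².
Semi-major axis of the transfer orbit: a_t = (59270 + 8338)/2 = 33804 km.
Circular speed at r₁: v₁ = √(μ/r₁) = √(3.98585×10^5/59270) = 2.593 km/s.
On the transfer ellipse at r₁, vis-viva gives v_a = √[μ(2/r₁ − 1/a_t)] = 1.288 km/s.
First burn Δv₁ = |v_a − v₁| = 1.305 km/s.
At r₂, v₂ = √(μ/r₂) = 6.914 km/s.
Transfer-orbit speed at r₂: v_p = √[μ(2/r₂ − 1/a_t)] = 9.155 km/s.
Second burn Δv₂ = |v₂ − v_p| = 2.241 km/s.
Δv = Δv₁ + Δv₂ = 1.305 + 2.241 = 3.546 km/s.

Δv = 3546 m/s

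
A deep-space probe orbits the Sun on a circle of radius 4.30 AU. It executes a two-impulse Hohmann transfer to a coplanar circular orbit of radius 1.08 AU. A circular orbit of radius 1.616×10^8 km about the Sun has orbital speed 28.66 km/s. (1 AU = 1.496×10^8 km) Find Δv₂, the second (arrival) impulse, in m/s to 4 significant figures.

From the circular-orbit relation v² = μ/r at r = 1.616×10^8 km: μ = v²r = (28.66)² × 1.616×10^8 = 1.32738×10^11 km³/s².
In km: r₁ = 4.30 × 1.496×10^8 = 6.4328×10^8 km; r₂ = 1.08 × 1.496×10^8 = 1.61568×10^8 km.
Semi-major axis of the transfer orbit: a_t = (6.4328×10^8 + 1.61568×10^8)/2 = 4.02424×10^8 km.
On the circular orbit at r = 1.61568×10^8 km, v_c = √(μ/r) = 28.663 km/s.
Vis-viva on the transfer ellipse at r = 1.61568×10^8 km gives v_t = √[μ(2/r − 1/a_t)] = 36.239 km/s.
Δv₂ = |v_t − v_c| = |36.239 − 28.663| = 7.576 km/s.

Δv₂ = 7576 m/s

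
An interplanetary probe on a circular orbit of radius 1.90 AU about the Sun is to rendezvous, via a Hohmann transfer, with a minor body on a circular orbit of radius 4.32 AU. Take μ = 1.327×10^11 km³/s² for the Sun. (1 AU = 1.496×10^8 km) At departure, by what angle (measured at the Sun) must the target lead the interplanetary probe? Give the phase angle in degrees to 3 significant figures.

φ = 70.1°

In km: r₁ = 1.90 × 1.496×10^8 = 2.8424×10^8 km; r₂ = 4.32 × 1.496×10^8 = 6.46272×10^8 km.
The Hohmann ellipse has a_t = (r₁ + r₂)/2 = 4.65256×10^8 km.
The half-period of the transfer ellipse is t = π√(a_t³/μ) = 8.65471×10^7 s.
The target's mean motion on its circular orbit is ω₂ = √(μ/r₂³) = 2.21724×10^-8 rad/s.
Angle swept by the target during transfer: ω₂·t = 1.91896 rad = 109.9°.
Arrival is 180° from departure on the ellipse, so φ = 180° − 109.9° = 70.1°.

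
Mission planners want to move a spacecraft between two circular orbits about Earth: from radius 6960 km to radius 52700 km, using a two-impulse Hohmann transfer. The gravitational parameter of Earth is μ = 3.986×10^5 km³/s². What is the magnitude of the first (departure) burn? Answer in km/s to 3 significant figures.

Δv₁ = 2.49 km/s

The Hohmann ellipse has a_t = (r₁ + r₂)/2 = 29830 km.
On the circular orbit at r = 6960 km, v_c = √(μ/r) = 7.5677 km/s.
Vis-viva on the transfer ellipse at r = 6960 km gives v_t = √[μ(2/r − 1/a_t)] = 10.059 km/s.
Δv₁ = |v_t − v_c| = |10.059 − 7.5677| = 2.491 km/s.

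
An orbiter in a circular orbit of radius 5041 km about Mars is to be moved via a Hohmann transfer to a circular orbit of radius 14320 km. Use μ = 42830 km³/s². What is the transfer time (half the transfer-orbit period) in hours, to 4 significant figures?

The Hohmann ellipse has a_t = (r₁ + r₂)/2 = 9680.5 km.
By Kepler's third law the transfer-orbit period is T = 2π√(a_t³/μ), so t = T/2 = 14458 s.
Converting: 14458 s ÷ 3600 s/hour = 4.016 hours.

t = 4.016 hours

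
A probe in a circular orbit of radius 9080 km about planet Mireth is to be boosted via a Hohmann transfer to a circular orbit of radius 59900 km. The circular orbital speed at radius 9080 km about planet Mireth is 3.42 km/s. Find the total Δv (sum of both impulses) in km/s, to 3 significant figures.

Δv = 1.74 km/s

From the circular-orbit relation v² = μ/r at r = 9080 km: μ = v²r = (3.42)² × 9080 = 1.06203×10^5 km³/s².
Semi-major axis of the transfer orbit: a_t = (9080 + 59900)/2 = 34490 km.
Circular speed at r₁: v₁ = √(μ/r₁) = √(1.06203×10^5/9080) = 3.420 km/s.
Transfer-orbit speed at r₁ (vis-viva equation): v_p = √[μ(2/r₁ − 1/a_t)] = 4.507 km/s.
First burn Δv₁ = |v_p − v₁| = 1.087 km/s.
Circular speed at r₂: v₂ = √(μ/r₂) = 1.3315 km/s.
Transfer-orbit speed at r₂: v_a = √[μ(2/r₂ − 1/a_t)] = 0.68321 km/s.
Second burn Δv₂ = |v₂ − v_a| = 0.6483 km/s.
Total Δv = Δv₁ + Δv₂ = 1.735 km/s.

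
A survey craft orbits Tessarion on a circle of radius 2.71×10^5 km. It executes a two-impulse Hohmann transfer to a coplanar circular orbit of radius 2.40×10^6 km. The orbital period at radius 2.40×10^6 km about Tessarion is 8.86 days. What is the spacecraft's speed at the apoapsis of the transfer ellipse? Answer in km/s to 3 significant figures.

v = 8.87 km/s

From Kepler's third law T² = 4π²r³/μ at r = 2.40×10^6 km, T = 8.86 days = 8.86 × 86400 s = 7.65504×10^5 s: μ = 4π²r³/T² = 9.31319×10^8 km³/s².
Semi-major axis of the transfer orbit: a_t = (2.710×10^5 + 2.400×10^6)/2 = 1.3355×10^6 km.
The apoapsis of the transfer ellipse is at r = 2.400×10^6 km.
Vis-viva: v = √[μ(2/r − 1/a_t)] = √[9.31319×10^8 × (2/2.400×10^6 − 1/1.3355×10^6)] = 8.874 km/s.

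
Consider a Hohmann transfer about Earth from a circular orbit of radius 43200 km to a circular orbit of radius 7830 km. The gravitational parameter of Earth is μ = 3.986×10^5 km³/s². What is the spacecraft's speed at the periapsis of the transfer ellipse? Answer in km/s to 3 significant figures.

v = 9.28 km/s

Semi-major axis of the transfer orbit: a_t = (43200 + 7830)/2 = 25515 km.
At periapsis, r = 7830 km.
From the vis-viva equation, v = √[μ(2/r − 1/a_t)] = 9.284 km/s.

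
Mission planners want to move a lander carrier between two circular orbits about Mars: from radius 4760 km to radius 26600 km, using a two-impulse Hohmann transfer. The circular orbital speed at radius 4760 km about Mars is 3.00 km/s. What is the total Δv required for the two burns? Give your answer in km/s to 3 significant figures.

Δv = 1.48 km/s

From the circular-orbit relation v² = μ/r at r = 4760 km: μ = v²r = (3.00)² × 4760 = 42840.0 km³/s².
The Hohmann ellipse has a_t = (r₁ + r₂)/2 = 15680 km.
Circular speed at r₁: v₁ = √(μ/r₁) = √(42840.0/4760) = 3.0000 km/s.
On the transfer ellipse at r₁, vis-viva gives v_p = √[μ(2/r₁ − 1/a_t)] = 3.9074 km/s.
First burn Δv₁ = |v_p − v₁| = 0.9074 km/s.
Circular speed at r₂: v₂ = √(μ/r₂) = 1.269 km/s.
Transfer-orbit speed at r₂: v_a = √[μ(2/r₂ − 1/a_t)] = 0.6992 km/s.
Second burn Δv₂ = |v₂ − v_a| = 0.5698 km/s.
Δv = Δv₁ + Δv₂ = 0.9074 + 0.5698 = 1.477 km/s.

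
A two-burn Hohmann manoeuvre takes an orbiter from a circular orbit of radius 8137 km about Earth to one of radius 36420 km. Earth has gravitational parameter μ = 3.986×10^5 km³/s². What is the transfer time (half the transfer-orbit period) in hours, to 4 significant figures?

t = 4.596 hours

Transfer-ellipse semi-major axis a_t = (r₁ + r₂)/2 = (8137 + 36420)/2 = 22278.5 km.
Half the transfer-orbit period gives t = π√(a_t³/μ) = 16547 s.
Converting: 16547 s ÷ 3600 s/hour = 4.596 hours.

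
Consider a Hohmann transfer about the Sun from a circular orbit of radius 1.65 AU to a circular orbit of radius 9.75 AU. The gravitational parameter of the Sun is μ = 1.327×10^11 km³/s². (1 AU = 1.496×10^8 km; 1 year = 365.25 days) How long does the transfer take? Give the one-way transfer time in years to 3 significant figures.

t = 6.80 years

In km: r₁ = 1.65 × 1.496×10^8 = 2.4684×10^8 km; r₂ = 9.75 × 1.496×10^8 = 1.4586×10^9 km.
The Hohmann ellipse has a_t = (r₁ + r₂)/2 = 8.5272×10^8 km.
By Kepler's third law the transfer-orbit period is T = 2π√(a_t³/μ), so t = T/2 = 2.147×10^8 s.
Converting: 2.147×10^8 s ÷ 3.15576×10^7 s/year (365.25 × 86400) = 6.80 years.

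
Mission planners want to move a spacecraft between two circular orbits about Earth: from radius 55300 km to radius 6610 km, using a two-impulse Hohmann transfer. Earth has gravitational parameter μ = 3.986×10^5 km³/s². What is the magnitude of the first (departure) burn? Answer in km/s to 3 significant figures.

The Hohmann ellipse has a_t = (r₁ + r₂)/2 = 30955 km.
Circular speed at r = 55300 km: v_c = √(μ/r) = 2.685 km/s.
Transfer-orbit speed at the same r (vis-viva, a = a_t): v_t = √[μ(2/r − 1/a_t)] = 1.241 km/s.
Δv₁ = |v_t − v_c| = |1.241 − 2.685| = 1.444 km/s.

Δv₁ = 1.44 km/s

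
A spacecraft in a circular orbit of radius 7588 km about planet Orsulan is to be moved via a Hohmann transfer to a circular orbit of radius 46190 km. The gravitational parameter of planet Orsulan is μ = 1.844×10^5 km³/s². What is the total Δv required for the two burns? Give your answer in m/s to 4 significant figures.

Δv = 2468 m/s

Semi-major axis of the transfer orbit: a_t = (7588 + 46190)/2 = 26889 km.
At r₁ the circular-orbit speed is v₁ = √(μ/r₁) = 4.930 km/s.
Transfer-orbit speed at r₁ (vis-viva equation): v_p = √[μ(2/r₁ − 1/a_t)] = 6.461 km/s.
First burn Δv₁ = |v_p − v₁| = 1.531 km/s.
At r₂, v₂ = √(μ/r₂) = 1.99805 km/s.
Transfer-orbit speed at r₂: v_a = √[μ(2/r₂ − 1/a_t)] = 1.06141 km/s.
Second burn Δv₂ = |v₂ − v_a| = 0.9366 km/s.
Total Δv = Δv₁ + Δv₂ = 2.468 km/s.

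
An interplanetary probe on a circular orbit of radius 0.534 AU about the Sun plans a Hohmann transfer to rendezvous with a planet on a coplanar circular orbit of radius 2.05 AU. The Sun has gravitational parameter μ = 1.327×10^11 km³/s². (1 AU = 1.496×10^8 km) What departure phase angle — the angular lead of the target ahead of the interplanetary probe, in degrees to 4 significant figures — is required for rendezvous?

φ = 89.94°

In km: r₁ = 0.534 × 1.496×10^8 = 7.98864×10^7 km; r₂ = 2.05 × 1.496×10^8 = 3.0668×10^8 km.
Semi-major axis of the transfer orbit: a_t = (7.98864×10^7 + 3.0668×10^8)/2 = 1.932832×10^8 km.
Transfer time t = π√(a_t³/μ) = 2.31742×10^7 s.
Target angular speed ω₂ = √(μ/r₂³) = 6.78277×10^-8 rad/s.
Angle swept by the target during transfer: ω₂·t = 1.5719 rad = 90.06°.
Arrival is 180° from departure on the ellipse, so φ = 180° − 90.06° = 89.94°.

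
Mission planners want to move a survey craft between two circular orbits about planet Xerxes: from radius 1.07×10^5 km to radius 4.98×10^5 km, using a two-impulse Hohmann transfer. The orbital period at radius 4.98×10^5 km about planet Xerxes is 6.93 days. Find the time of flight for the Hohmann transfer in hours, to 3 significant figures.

t = 39.4 hours

From Kepler's third law T² = 4π²r³/μ at r = 4.98×10^5 km, T = 6.93 days = 6.93 × 86400 s = 5.98752×10^5 s: μ = 4π²r³/T² = 1.36005×10^7 km³/s².
The Hohmann ellipse has a_t = (r₁ + r₂)/2 = 3.025×10^5 km.
By Kepler's third law the transfer-orbit period is T = 2π√(a_t³/μ), so t = T/2 = 1.417×10^5 s.
Converting: 1.417×10^5 s ÷ 3600 s/hour = 39.4 hours.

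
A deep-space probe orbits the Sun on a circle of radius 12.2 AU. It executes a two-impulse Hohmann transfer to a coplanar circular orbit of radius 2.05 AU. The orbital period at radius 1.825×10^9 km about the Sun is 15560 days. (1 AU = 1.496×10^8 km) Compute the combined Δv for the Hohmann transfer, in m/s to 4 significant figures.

From Kepler's third law T² = 4π²r³/μ at r = 1.825×10^9 km, T = 15560 days = 15560 × 86400 s = 1.344384×10^9 s: μ = 4π²r³/T² = 1.32771×10^11 km³/s².
In km: r₁ = 12.2 × 1.496×10^8 = 1.82512×10^9 km; r₂ = 2.05 × 1.496×10^8 = 3.0668×10^8 km.
The Hohmann ellipse has a_t = (r₁ + r₂)/2 = 1.0659×10^9 km.
At r₁ the circular-orbit speed is v₁ = √(μ/r₁) = 8.529 km/s.
Transfer-orbit speed at r₁ (vis-viva equation): v_a = √[μ(2/r₁ − 1/a_t)] = 4.575 km/s.
First burn Δv₁ = |v_a − v₁| = 3.954 km/s.
Circular speed at r₂: v₂ = √(μ/r₂) = 20.81 km/s.
Transfer-orbit speed at r₂: v_p = √[μ(2/r₂ − 1/a_t)] = 27.23 km/s.
Second burn Δv₂ = |v₂ − v_p| = 6.420 km/s.
Total Δv = Δv₁ + Δv₂ = 10.37 km/s.

Δv = 10370 m/s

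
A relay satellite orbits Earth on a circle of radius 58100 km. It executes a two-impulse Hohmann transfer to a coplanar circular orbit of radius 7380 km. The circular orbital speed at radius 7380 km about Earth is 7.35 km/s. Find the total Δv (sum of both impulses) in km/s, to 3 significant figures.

From the circular-orbit relation v² = μ/r at r = 7380 km: μ = v²r = (7.35)² × 7380 = 3.98686×10^5 km³/s².
Semi-major axis of the transfer orbit: a_t = (58100 + 7380)/2 = 32740 km.
At r₁ the circular-orbit speed is v₁ = √(μ/r₁) = 2.620 km/s.
Transfer-orbit speed at r₁ (v² = μ(2/r − 1/a)): v_a = √[μ(2/r₁ − 1/a_t)] = 1.244 km/s.
First burn Δv₁ = |v_a − v₁| = 1.376 km/s.
At r₂, v₂ = √(μ/r₂) = 7.350 km/s.
Transfer-orbit speed at r₂: v_p = √[μ(2/r₂ − 1/a_t)] = 9.791 km/s.
Second burn Δv₂ = |v₂ − v_p| = 2.441 km/s.
Total Δv = Δv₁ + Δv₂ = 3.817 km/s.

Δv = 3.82 km/s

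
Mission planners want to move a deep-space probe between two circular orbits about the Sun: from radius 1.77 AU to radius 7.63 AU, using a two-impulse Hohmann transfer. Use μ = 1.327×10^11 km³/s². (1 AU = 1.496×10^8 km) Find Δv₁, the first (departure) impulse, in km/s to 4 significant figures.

In km: r₁ = 1.77 × 1.496×10^8 = 2.64792×10^8 km; r₂ = 7.63 × 1.496×10^8 = 1.141448×10^9 km.
Semi-major axis of the transfer orbit: a_t = (2.64792×10^8 + 1.141448×10^9)/2 = 7.0312×10^8 km.
On the circular orbit at r = 2.64792×10^8 km, v_c = √(μ/r) = 22.386 km/s.
Vis-viva on the transfer ellipse at r = 2.64792×10^8 km gives v_t = √[μ(2/r − 1/a_t)] = 28.523 km/s.
Δv₁ = |v_t − v_c| = |28.523 − 22.386| = 6.137 km/s.

Δv₁ = 6.137 km/s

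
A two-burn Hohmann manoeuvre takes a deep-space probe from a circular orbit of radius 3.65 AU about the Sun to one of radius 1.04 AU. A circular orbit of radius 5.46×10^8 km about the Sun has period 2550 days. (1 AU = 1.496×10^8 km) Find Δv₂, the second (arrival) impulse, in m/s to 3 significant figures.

From Kepler's third law T² = 4π²r³/μ at r = 5.46×10^8 km, T = 2550 days = 2550 × 86400 s = 2.2032×10^8 s: μ = 4π²r³/T² = 1.32382×10^11 km³/s².
In km: r₁ = 3.65 × 1.496×10^8 = 5.4604×10^8 km; r₂ = 1.04 × 1.496×10^8 = 1.55584×10^8 km.
Transfer-ellipse semi-major axis a_t = (r₁ + r₂)/2 = (5.4604×10^8 + 1.55584×10^8)/2 = 3.50812×10^8 km.
Circular speed at r = 1.55584×10^8 km: v_c = √(μ/r) = 29.170 km/s.
Vis-viva on the transfer ellipse at r = 1.55584×10^8 km gives v_t = √[μ(2/r − 1/a_t)] = 36.392 km/s.
Δv₂ = |v_t − v_c| = |36.392 − 29.170| = 7.222 km/s.

Δv₂ = 7220 m/s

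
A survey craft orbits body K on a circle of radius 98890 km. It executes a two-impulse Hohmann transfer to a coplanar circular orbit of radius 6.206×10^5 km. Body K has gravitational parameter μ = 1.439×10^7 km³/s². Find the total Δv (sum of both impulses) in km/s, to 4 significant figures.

Δv = 6.072 km/s

Transfer-ellipse semi-major axis a_t = (r₁ + r₂)/2 = (98890 + 6.206×10^5)/2 = 3.59745×10^5 km.
Circular speed at r₁: v₁ = √(μ/r₁) = √(1.439×10^7/98890) = 12.063 km/s.
On the transfer ellipse at r₁, vis-viva gives v_p = √[μ(2/r₁ − 1/a_t)] = 15.844 km/s.
First burn Δv₁ = |v_p − v₁| = 3.781 km/s.
Circular speed at r₂: v₂ = √(μ/r₂) = 4.8153 km/s.
Transfer-orbit speed at r₂: v_a = √[μ(2/r₂ − 1/a_t)] = 2.5247 km/s.
Second burn Δv₂ = |v₂ − v_a| = 2.291 km/s.
Total Δv = Δv₁ + Δv₂ = 6.072 km/s.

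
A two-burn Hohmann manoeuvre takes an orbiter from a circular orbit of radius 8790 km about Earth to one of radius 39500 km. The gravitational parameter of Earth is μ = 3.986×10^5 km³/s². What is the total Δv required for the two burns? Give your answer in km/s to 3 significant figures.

Δv = 3.14 km/s

The Hohmann ellipse has a_t = (r₁ + r₂)/2 = 24145 km.
Circular speed at r₁: v₁ = √(μ/r₁) = √(3.986×10^5/8790) = 6.734 km/s.
Transfer-orbit speed at r₁ (v² = μ(2/r − 1/a)): v_p = √[μ(2/r₁ − 1/a_t)] = 8.613 km/s.
First burn Δv₁ = |v_p − v₁| = 1.879 km/s.
At r₂, v₂ = √(μ/r₂) = 3.177 km/s.
Transfer-orbit speed at r₂: v_a = √[μ(2/r₂ − 1/a_t)] = 1.917 km/s.
Second burn Δv₂ = |v₂ − v_a| = 1.260 km/s.
Δv = Δv₁ + Δv₂ = 1.879 + 1.260 = 3.139 km/s.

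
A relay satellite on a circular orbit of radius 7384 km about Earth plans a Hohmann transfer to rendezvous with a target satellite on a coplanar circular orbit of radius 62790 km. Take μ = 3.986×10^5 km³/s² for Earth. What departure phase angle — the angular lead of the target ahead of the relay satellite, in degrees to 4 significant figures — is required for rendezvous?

φ = 104.8°

Transfer-ellipse semi-major axis a_t = (r₁ + r₂)/2 = (7384 + 62790)/2 = 35087 km.
Transfer time t = π√(a_t³/μ) = 32700 s.
Target angular speed ω₂ = √(μ/r₂³) = 4.013×10^-5 rad/s.
Angle swept by the target during transfer: ω₂·t = 1.3123 rad = 75.19°.
Arrival is 180° from departure on the ellipse, so φ = 180° − 75.19° = 104.8°.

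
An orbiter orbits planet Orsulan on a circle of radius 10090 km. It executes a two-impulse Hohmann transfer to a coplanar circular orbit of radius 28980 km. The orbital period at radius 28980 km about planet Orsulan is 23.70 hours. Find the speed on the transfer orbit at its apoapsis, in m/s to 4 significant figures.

v = 1534 m/s

From Kepler's third law T² = 4π²r³/μ at r = 28980 km, T = 23.70 hours = 23.70 × 3600 s = 85320 s: μ = 4π²r³/T² = 1.31994×10^5 km³/s².
The Hohmann ellipse has a_t = (r₁ + r₂)/2 = 19535 km.
At apoapsis, r = 28980 km.
Applying v² = μ(2/r − 1/a_t): v = 1.534 km/s.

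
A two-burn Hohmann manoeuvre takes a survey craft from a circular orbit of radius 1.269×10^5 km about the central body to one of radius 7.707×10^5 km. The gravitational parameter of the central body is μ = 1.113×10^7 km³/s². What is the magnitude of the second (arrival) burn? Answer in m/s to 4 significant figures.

Δv₂ = 1779 m/s

Semi-major axis of the transfer orbit: a_t = (1.269×10^5 + 7.707×10^5)/2 = 4.488×10^5 km.
On the circular orbit at r = 7.707×10^5 km, v_c = √(μ/r) = 3.800 km/s.
Transfer-orbit speed at the same r (vis-viva, a = a_t): v_t = √[μ(2/r − 1/a_t)] = 2.021 km/s.
Δv₂ = |v_t − v_c| = |2.021 − 3.800| = 1.779 km/s.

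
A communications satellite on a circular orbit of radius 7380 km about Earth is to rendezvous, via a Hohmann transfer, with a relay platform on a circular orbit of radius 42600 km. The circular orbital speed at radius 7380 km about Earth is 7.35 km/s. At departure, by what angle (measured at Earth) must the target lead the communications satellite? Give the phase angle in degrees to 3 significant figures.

φ = 99.1°

From the circular-orbit relation v² = μ/r at r = 7380 km: μ = v²r = (7.35)² × 7380 = 3.98686×10^5 km³/s².
The Hohmann ellipse has a_t = (r₁ + r₂)/2 = 24990 km.
The half-period of the transfer ellipse is t = π√(a_t³/μ) = 19655 s.
Target angular speed ω₂ = √(μ/r₂³) = 7.1813×10^-5 rad/s.
Angle swept by the target during transfer: ω₂·t = 1.4115 rad = 80.87°.
The communications satellite traverses 180° on the transfer ellipse, so the target must lead by 180° − 80.87° = 99.1°.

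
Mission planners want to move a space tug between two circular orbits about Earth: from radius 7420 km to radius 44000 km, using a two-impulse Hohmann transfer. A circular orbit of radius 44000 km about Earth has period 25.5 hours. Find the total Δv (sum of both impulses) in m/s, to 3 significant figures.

Δv = 3650 m/s

From Kepler's third law T² = 4π²r³/μ at r = 44000 km, T = 25.5 hours = 25.5 × 3600 s = 91800 s: μ = 4π²r³/T² = 3.99055×10^5 km³/s².
The Hohmann ellipse has a_t = (r₁ + r₂)/2 = 25710 km.
At r₁ the circular-orbit speed is v₁ = √(μ/r₁) = 7.334 km/s.
Transfer-orbit speed at r₁ (v² = μ(2/r − 1/a)): v_p = √[μ(2/r₁ − 1/a_t)] = 9.594 km/s.
First burn Δv₁ = |v_p − v₁| = 2.260 km/s.
At r₂, v₂ = √(μ/r₂) = 3.012 km/s.
Transfer-orbit speed at r₂: v_a = √[μ(2/r₂ − 1/a_t)] = 1.618 km/s.
Second burn Δv₂ = |v₂ − v_a| = 1.394 km/s.
Total Δv = Δv₁ + Δv₂ = 3.654 km/s.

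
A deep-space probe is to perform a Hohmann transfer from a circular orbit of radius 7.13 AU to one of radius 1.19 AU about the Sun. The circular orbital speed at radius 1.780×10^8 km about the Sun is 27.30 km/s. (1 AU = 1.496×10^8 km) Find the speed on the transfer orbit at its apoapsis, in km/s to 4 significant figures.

v = 5.965 km/s

From the circular-orbit relation v² = μ/r at r = 1.780×10^8 km: μ = v²r = (27.30)² × 1.780×10^8 = 1.32662×10^11 km³/s².
In km: r₁ = 7.13 × 1.496×10^8 = 1.066648×10^9 km; r₂ = 1.19 × 1.496×10^8 = 1.78024×10^8 km.
The Hohmann ellipse has a_t = (r₁ + r₂)/2 = 6.22336×10^8 km.
The apoapsis of the transfer ellipse is at r = 1.066648×10^9 km.
Applying v² = μ(2/r − 1/a_t): v = 5.965 km/s.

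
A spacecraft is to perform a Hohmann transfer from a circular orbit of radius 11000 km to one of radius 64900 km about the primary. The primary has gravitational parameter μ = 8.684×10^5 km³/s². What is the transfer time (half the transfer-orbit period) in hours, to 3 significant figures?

Transfer-ellipse semi-major axis a_t = (r₁ + r₂)/2 = (11000 + 64900)/2 = 37950 km.
By Kepler's third law the transfer-orbit period is T = 2π√(a_t³/μ), so t = T/2 = 24920 s.
Converting: 24920 s ÷ 3600 s/hour = 6.92 hours.

t = 6.92 hours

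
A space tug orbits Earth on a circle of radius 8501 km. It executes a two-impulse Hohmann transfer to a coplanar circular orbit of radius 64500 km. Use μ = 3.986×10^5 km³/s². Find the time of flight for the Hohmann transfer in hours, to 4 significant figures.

Semi-major axis of the transfer orbit: a_t = (8501 + 64500)/2 = 36500.5 km.
By Kepler's third law the transfer-orbit period is T = 2π√(a_t³/μ), so t = T/2 = 34700 s.
Converting: 34700 s ÷ 3600 s/hour = 9.639 hours.

t = 9.639 hours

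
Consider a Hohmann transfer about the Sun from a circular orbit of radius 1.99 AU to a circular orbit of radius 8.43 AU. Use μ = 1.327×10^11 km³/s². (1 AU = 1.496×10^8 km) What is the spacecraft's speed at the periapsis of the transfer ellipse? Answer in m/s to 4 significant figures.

In km: r₁ = 1.99 × 1.496×10^8 = 2.97704×10^8 km; r₂ = 8.43 × 1.496×10^8 = 1.261128×10^9 km.
Semi-major axis of the transfer orbit: a_t = (2.97704×10^8 + 1.261128×10^9)/2 = 7.79416×10^8 km.
At periapsis, r = 2.97704×10^8 km.
Applying v² = μ(2/r − 1/a_t): v = 26.86 km/s.

v = 26860 m/s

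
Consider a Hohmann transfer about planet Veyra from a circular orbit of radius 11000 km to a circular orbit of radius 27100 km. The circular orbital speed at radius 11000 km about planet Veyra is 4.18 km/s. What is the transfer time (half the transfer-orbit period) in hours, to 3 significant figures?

t = 5.23 hours

From the circular-orbit relation v² = μ/r at r = 11000 km: μ = v²r = (4.18)² × 11000 = 1.92196×10^5 km³/s².
The Hohmann ellipse has a_t = (r₁ + r₂)/2 = 19050 km.
Half the transfer-orbit period gives t = π√(a_t³/μ) = 18840 s.
Converting: 18840 s ÷ 3600 s/hour = 5.23 hours.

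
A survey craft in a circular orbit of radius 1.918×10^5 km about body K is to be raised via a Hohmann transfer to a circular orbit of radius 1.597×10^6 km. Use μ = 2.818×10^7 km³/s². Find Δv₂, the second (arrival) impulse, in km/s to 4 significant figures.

Δv₂ = 2.255 km/s

Transfer-ellipse semi-major axis a_t = (r₁ + r₂)/2 = (1.918×10^5 + 1.597×10^6)/2 = 8.944×10^5 km.
On the circular orbit at r = 1.597×10^6 km, v_c = √(μ/r) = 4.2007 km/s.
Vis-viva on the transfer ellipse at r = 1.597×10^6 km gives v_t = √[μ(2/r − 1/a_t)] = 1.9453 km/s.
Δv₂ = |v_t − v_c| = |1.9453 − 4.2007| = 2.255 km/s.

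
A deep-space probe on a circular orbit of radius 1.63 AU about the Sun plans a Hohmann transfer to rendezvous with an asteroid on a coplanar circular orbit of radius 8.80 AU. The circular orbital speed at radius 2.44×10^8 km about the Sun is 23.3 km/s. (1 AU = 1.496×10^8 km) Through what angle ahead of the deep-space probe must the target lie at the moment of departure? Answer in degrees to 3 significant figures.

φ = 97.9°

From the circular-orbit relation v² = μ/r at r = 2.44×10^8 km: μ = v²r = (23.3)² × 2.44×10^8 = 1.32465×10^11 km³/s².
In km: r₁ = 1.63 × 1.496×10^8 = 2.43848×10^8 km; r₂ = 8.80 × 1.496×10^8 = 1.31648×10^9 km.
Transfer-ellipse semi-major axis a_t = (r₁ + r₂)/2 = (2.43848×10^8 + 1.31648×10^9)/2 = 7.80164×10^8 km.
Transfer time t = π√(a_t³/μ) = 1.8810×10^8 s.
Target angular speed ω₂ = √(μ/r₂³) = 7.6196×10^-9 rad/s.
Angle swept by the target during transfer: ω₂·t = 1.4332 rad = 82.12°.
The deep-space probe traverses 180° on the transfer ellipse, so the target must lead by 180° − 82.12° = 97.9°.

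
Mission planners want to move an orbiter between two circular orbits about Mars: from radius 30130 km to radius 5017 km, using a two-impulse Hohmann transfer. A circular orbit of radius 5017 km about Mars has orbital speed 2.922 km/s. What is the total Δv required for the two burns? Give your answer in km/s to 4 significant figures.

From the circular-orbit relation v² = μ/r at r = 5017 km: μ = v²r = (2.922)² × 5017 = 42835.6 km³/s².
The Hohmann ellipse has a_t = (r₁ + r₂)/2 = 17573.5 km.
Circular speed at r₁: v₁ = √(μ/r₁) = √(42835.6/30130) = 1.19235 km/s.
On the transfer ellipse at r₁, vis-viva gives v_a = √[μ(2/r₁ − 1/a_t)] = 0.637082 km/s.
First burn Δv₁ = |v_a − v₁| = 0.5553 km/s.
At r₂, v₂ = √(μ/r₂) = 2.9220 km/s.
Transfer-orbit speed at r₂: v_p = √[μ(2/r₂ − 1/a_t)] = 3.8261 km/s.
Second burn Δv₂ = |v₂ − v_p| = 0.9041 km/s.
Δv = Δv₁ + Δv₂ = 0.5553 + 0.9041 = 1.459 km/s.

Δv = 1.459 km/s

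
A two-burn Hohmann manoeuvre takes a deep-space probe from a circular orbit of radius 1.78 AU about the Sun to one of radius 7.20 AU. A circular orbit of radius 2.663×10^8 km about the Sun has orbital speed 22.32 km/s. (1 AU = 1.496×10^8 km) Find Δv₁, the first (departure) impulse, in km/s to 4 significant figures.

Δv₁ = 5.944 km/s

From the circular-orbit relation v² = μ/r at r = 2.663×10^8 km: μ = v²r = (22.32)² × 2.663×10^8 = 1.32666×10^11 km³/s².
In km: r₁ = 1.78 × 1.496×10^8 = 2.66288×10^8 km; r₂ = 7.20 × 1.496×10^8 = 1.07712×10^9 km.
The Hohmann ellipse has a_t = (r₁ + r₂)/2 = 6.71704×10^8 km.
On the circular orbit at r = 2.66288×10^8 km, v_c = √(μ/r) = 22.321 km/s.
Vis-viva on the transfer ellipse at r = 2.66288×10^8 km gives v_t = √[μ(2/r − 1/a_t)] = 28.265 km/s.
Δv₁ = |v_t − v_c| = |28.265 − 22.321| = 5.944 km/s.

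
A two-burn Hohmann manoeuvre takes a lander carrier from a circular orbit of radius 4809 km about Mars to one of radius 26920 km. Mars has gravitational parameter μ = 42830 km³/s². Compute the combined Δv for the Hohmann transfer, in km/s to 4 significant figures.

Δv = 1.470 km/s

Semi-major axis of the transfer orbit: a_t = (4809 + 26920)/2 = 15864.5 km.
At r₁ the circular-orbit speed is v₁ = √(μ/r₁) = 2.9843 km/s.
Transfer-orbit speed at r₁ (vis-viva): v_p = √[μ(2/r₁ − 1/a_t)] = 3.8875 km/s.
First burn Δv₁ = |v_p − v₁| = 0.9032 km/s.
At r₂, v₂ = √(μ/r₂) = 1.2614 km/s.
Transfer-orbit speed at r₂: v_a = √[μ(2/r₂ − 1/a_t)] = 0.69447 km/s.
Second burn Δv₂ = |v₂ − v_a| = 0.5669 km/s.
Total Δv = Δv₁ + Δv₂ = 1.470 km/s.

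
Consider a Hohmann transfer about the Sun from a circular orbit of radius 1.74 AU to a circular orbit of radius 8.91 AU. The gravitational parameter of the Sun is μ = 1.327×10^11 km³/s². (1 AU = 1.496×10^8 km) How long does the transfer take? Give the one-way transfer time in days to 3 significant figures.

t = 2240 days

In km: r₁ = 1.74 × 1.496×10^8 = 2.60304×10^8 km; r₂ = 8.91 × 1.496×10^8 = 1.332936×10^9 km.
The Hohmann ellipse has a_t = (r₁ + r₂)/2 = 7.9662×10^8 km.
By Kepler's third law the transfer-orbit period is T = 2π√(a_t³/μ), so t = T/2 = 1.939×10^8 s.
Converting: 1.939×10^8 s ÷ 86400 s/day = 2240 days.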